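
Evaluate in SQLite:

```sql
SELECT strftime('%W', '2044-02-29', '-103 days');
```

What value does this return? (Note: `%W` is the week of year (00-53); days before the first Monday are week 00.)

46

First apply '-103 days': 2044-02-29 → 2043-11-18.
2043-11-18 is a Wednesday. SQLite's %W counts Mondays since the year started; the result is 46.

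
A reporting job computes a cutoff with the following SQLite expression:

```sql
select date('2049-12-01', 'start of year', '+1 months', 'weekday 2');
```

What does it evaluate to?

`start of year` rewinds 2049-12-01 to 2049-01-01.
Adding +1 month to 2049-01-01 gives 2049-02-01.
`weekday 2` advances to the next Tuesday; 2049-02-01 is a Monday, so it moves forward to 2049-02-02.

2049-02-02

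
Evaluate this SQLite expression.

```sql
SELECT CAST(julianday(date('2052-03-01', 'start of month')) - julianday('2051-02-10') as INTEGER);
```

385

`start of month` rewinds 2052-03-01 to 2052-03-01.
18 days remain in February 2051 after the 10th (28 − 10).
Full months from March 2051 through February 2052 contribute their day counts.
Then 1 day into March 2052.
Total: 18 + 31 + 30 + 31 + 30 + 31 + 31 + 30 + 31 + 30 + 31 + 31 + 29 + 1 = 385.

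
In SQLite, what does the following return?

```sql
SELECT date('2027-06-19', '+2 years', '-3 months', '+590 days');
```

Adding +2 years to 2027-06-19 gives 2029-06-19.
Adding -3 months to 2029-06-19 gives 2029-03-19.
Applying '+590 days' to 2029-03-19: counting 590 days forward gives 2030-10-30.

2030-10-30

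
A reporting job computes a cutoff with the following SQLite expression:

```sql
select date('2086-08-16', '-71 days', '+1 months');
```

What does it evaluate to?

2086-07-06

Applying '-71 days' to 2086-08-16: counting 71 days back gives 2086-06-06.
Adding +1 month to 2086-06-06 gives 2086-07-06.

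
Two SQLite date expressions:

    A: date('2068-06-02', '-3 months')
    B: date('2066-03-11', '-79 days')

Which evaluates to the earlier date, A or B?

A = 2068-03-02.
B = 2065-12-22.
B is earlier.

B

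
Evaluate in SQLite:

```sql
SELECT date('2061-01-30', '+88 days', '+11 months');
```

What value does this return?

Applying '+88 days' to 2061-01-30: counting 88 days forward gives 2061-04-28.
Adding +11 months to 2061-04-28 gives 2062-03-28.

2062-03-28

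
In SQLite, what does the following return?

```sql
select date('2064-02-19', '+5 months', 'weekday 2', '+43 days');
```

2064-09-03

Adding +5 months to 2064-02-19 gives 2064-07-19.
`weekday 2` advances to the next Tuesday; 2064-07-19 is a Saturday, so it moves forward to 2064-07-22.
Applying '+43 days' to 2064-07-22: counting 43 days forward gives 2064-09-03.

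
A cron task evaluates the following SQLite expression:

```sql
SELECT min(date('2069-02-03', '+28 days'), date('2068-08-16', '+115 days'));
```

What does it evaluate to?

date('2069-02-03', '+28 days') → 2069-03-03.
date('2068-08-16', '+115 days') → 2068-12-09.
Earlier of the two is 2068-12-09.

2068-12-09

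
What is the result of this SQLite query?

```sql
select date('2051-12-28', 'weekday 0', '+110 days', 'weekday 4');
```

`weekday 0` advances to the next Sunday; 2051-12-28 is a Thursday, so it moves forward to 2051-12-31.
Applying '+110 days' to 2051-12-31: counting 110 days forward gives 2052-04-19.
`weekday 4` advances to the next Thursday; 2052-04-19 is a Friday, so it moves forward to 2052-04-25.

2052-04-25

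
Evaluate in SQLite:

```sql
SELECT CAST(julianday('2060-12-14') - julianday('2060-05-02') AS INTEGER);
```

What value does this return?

29 days remain in May 2060 after the 2nd (31 − 2).
Full months from June 2060 through November 2060 contribute their day counts.
Then 14 days into December 2060.
Total: 29 + 30 + 31 + 31 + 30 + 31 + 30 + 14 = 226.

226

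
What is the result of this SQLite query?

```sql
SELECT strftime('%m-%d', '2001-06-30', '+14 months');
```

08-30

First apply '+14 months': 2001-06-30 → 2002-08-30.
`%m-%d` extracts the month-day: 08-30.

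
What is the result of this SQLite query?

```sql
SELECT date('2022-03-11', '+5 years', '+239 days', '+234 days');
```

Adding +5 years to 2022-03-11 gives 2027-03-11.
Applying '+239 days' to 2027-03-11: counting 239 days forward gives 2027-11-05.
Applying '+234 days' to 2027-11-05: counting 234 days forward gives 2028-06-26.

2028-06-26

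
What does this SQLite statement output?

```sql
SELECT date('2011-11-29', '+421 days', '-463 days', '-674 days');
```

2009-12-13

Applying '+421 days' to 2011-11-29: counting 421 days forward gives 2013-01-23.
Applying '-463 days' to 2013-01-23: counting 463 days back gives 2011-10-18.
Applying '-674 days' to 2011-10-18: counting 674 days back gives 2009-12-13.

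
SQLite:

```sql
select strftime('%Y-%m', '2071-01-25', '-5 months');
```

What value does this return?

2070-08

First apply '-5 months': 2071-01-25 → 2070-08-25.
`%Y-%m` extracts the year-month: 2070-08.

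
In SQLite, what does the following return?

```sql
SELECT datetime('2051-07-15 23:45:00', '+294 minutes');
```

2051-07-16 04:39:00

294 minutes = 4h 54m; +294 minutes from 2051-07-15 23:45:00 is 2051-07-16 04:39:00 (crosses midnight).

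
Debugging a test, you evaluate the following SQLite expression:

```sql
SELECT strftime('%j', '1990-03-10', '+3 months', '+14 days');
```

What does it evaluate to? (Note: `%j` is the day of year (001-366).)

First apply '+3 months', '+14 days': 1990-03-10 → 1990-06-24.
Day-of-year for 1990-06-24: days since 1990-01-01 inclusive = 175, zero-padded to 175.

175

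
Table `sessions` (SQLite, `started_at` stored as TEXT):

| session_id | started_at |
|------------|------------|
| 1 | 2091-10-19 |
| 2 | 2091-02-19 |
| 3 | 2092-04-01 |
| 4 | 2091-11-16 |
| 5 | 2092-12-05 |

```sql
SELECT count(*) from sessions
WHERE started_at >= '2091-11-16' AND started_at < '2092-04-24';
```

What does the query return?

Rows in [2091-11-16, 2092-04-24): 2092-04-01, 2091-11-16 → 2 rows.

2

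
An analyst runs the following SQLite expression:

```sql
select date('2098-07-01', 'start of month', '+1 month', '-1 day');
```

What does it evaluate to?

`start of month` rewinds 2098-07-01 to 2098-07-01.
Adding +1 month to 2098-07-01 gives 2098-08-01.
Going back 1 day from 2098-08-01 reaches 2098-07-31 (last day of July, 31 days).

2098-07-31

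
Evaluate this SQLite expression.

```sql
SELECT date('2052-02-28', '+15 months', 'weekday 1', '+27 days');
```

Adding +15 months to 2052-02-28 gives 2053-05-28.
`weekday 1` advances to the next Monday; 2053-05-28 is a Wednesday, so it moves forward to 2053-06-02.
Advancing 27 more days within June lands on 2053-06-29.

2053-06-29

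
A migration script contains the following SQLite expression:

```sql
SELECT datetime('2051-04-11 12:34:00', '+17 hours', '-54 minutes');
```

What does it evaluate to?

2051-04-12 04:40:00

+17 hours from 2051-04-11 12:34:00 is 2051-04-12 05:34:00 (crosses midnight).
-54 minutes from 2051-04-12 05:34:00 is 2051-04-12 04:40:00.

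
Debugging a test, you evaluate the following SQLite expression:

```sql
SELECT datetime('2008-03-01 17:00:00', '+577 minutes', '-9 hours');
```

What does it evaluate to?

577 minutes = 9h 37m; +577 minutes from 2008-03-01 17:00:00 is 2008-03-02 02:37:00 (crosses midnight).
-9 hours from 2008-03-02 02:37:00 is 2008-03-01 17:37:00 (crosses midnight).

2008-03-01 17:37:00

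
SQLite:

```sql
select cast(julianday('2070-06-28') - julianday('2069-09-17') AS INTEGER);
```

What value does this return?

13 days remain in September 2069 after the 17th (30 − 17).
Full months from October 2069 through May 2070 contribute their day counts.
Then 28 days into June 2070.
Total: 13 + 31 + 30 + 31 + 31 + 28 + 31 + 30 + 31 + 28 = 284.

284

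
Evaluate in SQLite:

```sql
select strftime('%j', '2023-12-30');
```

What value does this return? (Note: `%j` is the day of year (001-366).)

Day-of-year for 2023-12-30: days since 2023-01-01 inclusive = 364, zero-padded to 364.

364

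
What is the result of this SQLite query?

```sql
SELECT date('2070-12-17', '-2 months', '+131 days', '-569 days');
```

Adding -2 months to 2070-12-17 gives 2070-10-17.
Applying '+131 days' to 2070-10-17: counting 131 days forward gives 2071-02-25.
Applying '-569 days' to 2071-02-25: counting 569 days back gives 2069-08-05.

2069-08-05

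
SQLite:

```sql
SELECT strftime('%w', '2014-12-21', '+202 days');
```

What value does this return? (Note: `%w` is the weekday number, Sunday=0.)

First apply '+202 days': 2014-12-21 → 2015-07-11.
2015-07-11 is a Saturday; with Sunday=0 that is 6.

6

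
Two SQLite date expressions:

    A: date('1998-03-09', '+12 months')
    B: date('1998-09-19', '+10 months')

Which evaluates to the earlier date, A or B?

A = 1999-03-09.
B = 1999-07-19.
A is earlier.

A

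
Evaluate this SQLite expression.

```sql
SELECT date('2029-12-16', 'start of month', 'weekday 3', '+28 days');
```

`start of month` rewinds 2029-12-16 to 2029-12-01.
`weekday 3` advances to the next Wednesday; 2029-12-01 is a Saturday, so it moves forward to 2029-12-05.
December 2029 has 31 days; 26 remain after the 5th, so 27 days reach 2030-01-01.
Advancing 1 more day within January lands on 2030-01-02.

2030-01-02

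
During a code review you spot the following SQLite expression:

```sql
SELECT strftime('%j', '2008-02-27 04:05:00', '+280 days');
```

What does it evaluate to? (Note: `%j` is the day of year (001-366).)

338

First apply '+280 days': 2008-02-27 04:05:00 → 2008-12-03 04:05:00.
Day-of-year for 2008-12-03: days since 2008-01-01 inclusive = 338, zero-padded to 338.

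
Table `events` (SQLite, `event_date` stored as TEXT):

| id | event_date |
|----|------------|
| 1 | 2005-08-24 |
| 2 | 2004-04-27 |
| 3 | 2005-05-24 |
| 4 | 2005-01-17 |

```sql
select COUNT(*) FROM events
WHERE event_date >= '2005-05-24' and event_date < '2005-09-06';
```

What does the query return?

Rows in [2005-05-24, 2005-09-06): 2005-08-24, 2005-05-24 → 2 rows.

2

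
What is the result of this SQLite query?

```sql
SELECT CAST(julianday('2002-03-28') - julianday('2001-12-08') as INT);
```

23 days remain in December 2001 after the 8th (31 − 8).
January 2002: 31 days.
February 2002: 28 days.
Then 28 days into March 2002.
Total: 23 + 31 + 28 + 28 = 110.

110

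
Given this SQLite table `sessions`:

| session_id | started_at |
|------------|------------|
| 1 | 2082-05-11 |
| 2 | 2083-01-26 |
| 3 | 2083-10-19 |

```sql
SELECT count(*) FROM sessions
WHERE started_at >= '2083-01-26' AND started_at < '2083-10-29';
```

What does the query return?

Rows in [2083-01-26, 2083-10-29): 2083-01-26, 2083-10-19 → 2 rows.

2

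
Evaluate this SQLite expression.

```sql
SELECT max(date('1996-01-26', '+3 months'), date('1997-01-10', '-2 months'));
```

1996-11-10

date('1996-01-26', '+3 months') → 1996-04-26.
date('1997-01-10', '-2 months') → 1996-11-10.
Later of the two is 1996-11-10.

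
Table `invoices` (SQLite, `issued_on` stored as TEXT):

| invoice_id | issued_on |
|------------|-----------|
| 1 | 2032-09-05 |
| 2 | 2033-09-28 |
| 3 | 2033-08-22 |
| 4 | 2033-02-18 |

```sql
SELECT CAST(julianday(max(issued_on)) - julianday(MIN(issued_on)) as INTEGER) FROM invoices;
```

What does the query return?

388

MIN = 2032-09-05, MAX = 2033-09-28.
25 days remain in September 2032 after the 5th (30 − 5).
Full months from October 2032 through August 2033 contribute their day counts.
Then 28 days into September 2033.
Total: 25 + 31 + 30 + 31 + 31 + 28 + 31 + 30 + 31 + 30 + 31 + 31 + 28 = 388.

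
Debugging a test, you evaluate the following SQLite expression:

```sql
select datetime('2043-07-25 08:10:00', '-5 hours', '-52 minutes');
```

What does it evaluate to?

2043-07-25 02:18:00

-5 hours from 2043-07-25 08:10:00 is 2043-07-25 03:10:00.
-52 minutes from 2043-07-25 03:10:00 is 2043-07-25 02:18:00.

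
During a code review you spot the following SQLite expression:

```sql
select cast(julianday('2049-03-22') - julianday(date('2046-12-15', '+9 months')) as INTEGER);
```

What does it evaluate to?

Adding +9 months to 2046-12-15 gives 2047-09-15.
15 days remain in September 2047 after the 15th (30 − 15).
Full months from October 2047 through February 2049 contribute their day counts.
Then 22 days into March 2049.
Total: 15 + 31 + 30 + 31 + 31 + 29 + 31 + 30 + 31 + 30 + 31 + 31 + 30 + 31 + 30 + 31 + 31 + 28 + 22 = 554.

554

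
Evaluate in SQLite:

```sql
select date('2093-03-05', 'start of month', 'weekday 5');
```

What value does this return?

`start of month` rewinds 2093-03-05 to 2093-03-01.
`weekday 5` advances to the next Friday; 2093-03-01 is a Sunday, so it moves forward to 2093-03-06.

2093-03-06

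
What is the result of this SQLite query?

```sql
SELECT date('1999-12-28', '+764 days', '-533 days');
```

Applying '+764 days' to 1999-12-28: counting 764 days forward gives 2002-01-30.
Applying '-533 days' to 2002-01-30: counting 533 days back gives 2000-08-15.

2000-08-15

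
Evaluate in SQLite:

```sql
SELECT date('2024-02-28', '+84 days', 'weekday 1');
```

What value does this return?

2024-05-27

Applying '+84 days' to 2024-02-28: counting 84 days forward gives 2024-05-22.
`weekday 1` advances to the next Monday; 2024-05-22 is a Wednesday, so it moves forward to 2024-05-27.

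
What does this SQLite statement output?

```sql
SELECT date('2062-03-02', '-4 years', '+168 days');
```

Adding -4 years to 2062-03-02 gives 2058-03-02.
Applying '+168 days' to 2058-03-02: counting 168 days forward gives 2058-08-17.

2058-08-17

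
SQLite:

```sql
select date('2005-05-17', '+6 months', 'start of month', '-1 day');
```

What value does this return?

2005-10-31

Adding +6 months to 2005-05-17 gives 2005-11-17.
`start of month` rewinds 2005-11-17 to 2005-11-01.
Going back 1 day from 2005-11-01 reaches 2005-10-31 (last day of October, 31 days).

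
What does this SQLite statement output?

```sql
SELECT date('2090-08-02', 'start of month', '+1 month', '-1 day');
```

`start of month` rewinds 2090-08-02 to 2090-08-01.
Adding +1 month to 2090-08-01 gives 2090-09-01.
Going back 1 day from 2090-09-01 reaches 2090-08-31 (last day of August, 31 days).

2090-08-31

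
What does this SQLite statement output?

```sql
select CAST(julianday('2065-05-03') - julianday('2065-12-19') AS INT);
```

28 days remain in May 2065 after the 3rd (31 − 3).
Full months from June 2065 through November 2065 contribute their day counts.
Then 19 days into December 2065.
Total: 28 + 30 + 31 + 31 + 30 + 31 + 30 + 19 = 230.
The subtraction is earlier − later, so the result is −230 → -230.

-230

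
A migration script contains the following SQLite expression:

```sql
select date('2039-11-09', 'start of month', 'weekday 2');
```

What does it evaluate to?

`start of month` rewinds 2039-11-09 to 2039-11-01.
`weekday 2` advances to the next Tuesday; 2039-11-01 is already a Tuesday, so it stays at 2039-11-01.

2039-11-01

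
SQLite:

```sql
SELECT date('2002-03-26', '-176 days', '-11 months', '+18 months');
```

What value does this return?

Applying '-176 days' to 2002-03-26: counting 176 days back gives 2001-10-01.
Adding -11 months to 2001-10-01 gives 2000-11-01.
Adding +18 months to 2000-11-01 gives 2002-05-01.

2002-05-01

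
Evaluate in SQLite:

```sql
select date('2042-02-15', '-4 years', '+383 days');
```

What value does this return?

Adding -4 years to 2042-02-15 gives 2038-02-15.
Applying '+383 days' to 2038-02-15: counting 383 days forward gives 2039-03-05.

2039-03-05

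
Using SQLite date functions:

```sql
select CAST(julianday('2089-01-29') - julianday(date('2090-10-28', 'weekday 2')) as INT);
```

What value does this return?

`weekday 2` advances to the next Tuesday; 2090-10-28 is a Saturday, so it moves forward to 2090-10-31.
2 days remain in January 2089 after the 29th (31 − 29).
Full months from February 2089 through September 2090 contribute their day counts.
Then 31 days into October 2090.
Total: 2 + 28 + 31 + 30 + 31 + 30 + 31 + 31 + 30 + 31 + 30 + 31 + 31 + 28 + 31 + 30 + 31 + 30 + 31 + 31 + 30 + 31 = 640.
The subtraction is earlier − later, so the result is −640 → -640.

-640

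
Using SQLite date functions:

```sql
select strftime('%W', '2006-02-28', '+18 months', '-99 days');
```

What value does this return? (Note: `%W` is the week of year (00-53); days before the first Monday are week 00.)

21

First apply '+18 months', '-99 days': 2006-02-28 → 2007-05-21.
2007-05-21 is a Monday. SQLite's %W counts Mondays since the year started; the result is 21.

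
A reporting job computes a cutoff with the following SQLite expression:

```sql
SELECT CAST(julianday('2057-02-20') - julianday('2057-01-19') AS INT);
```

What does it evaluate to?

12 days remain in January 2057 after the 19th (31 − 19).
Then 20 days into February 2057.
Total: 12 + 20 = 32.

32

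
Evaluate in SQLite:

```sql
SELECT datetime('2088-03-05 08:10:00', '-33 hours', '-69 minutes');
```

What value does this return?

-33 hours from 2088-03-05 08:10:00 is 2088-03-03 23:10:00 (crosses midnight).
69 minutes = 1h 9m; -69 minutes from 2088-03-03 23:10:00 is 2088-03-03 22:01:00.

2088-03-03 22:01:00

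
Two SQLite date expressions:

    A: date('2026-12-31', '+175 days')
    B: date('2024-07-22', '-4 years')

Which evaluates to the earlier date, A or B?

A = 2027-06-24.
B = 2020-07-22.
B is earlier.

B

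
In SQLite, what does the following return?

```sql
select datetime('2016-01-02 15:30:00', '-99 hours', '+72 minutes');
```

2015-12-29 13:42:00

-99 hours from 2016-01-02 15:30:00 is 2015-12-29 12:30:00 (crosses midnight).
72 minutes = 1h 12m; +72 minutes from 2015-12-29 12:30:00 is 2015-12-29 13:42:00.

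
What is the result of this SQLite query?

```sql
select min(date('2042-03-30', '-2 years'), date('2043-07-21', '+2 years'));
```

2040-03-30

date('2042-03-30', '-2 years') → 2040-03-30.
date('2043-07-21', '+2 years') → 2045-07-21.
Earlier of the two is 2040-03-30.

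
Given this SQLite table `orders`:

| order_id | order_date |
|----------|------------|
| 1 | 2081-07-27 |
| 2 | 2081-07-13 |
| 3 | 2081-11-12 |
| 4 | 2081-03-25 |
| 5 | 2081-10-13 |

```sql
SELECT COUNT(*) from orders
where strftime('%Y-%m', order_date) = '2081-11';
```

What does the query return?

Rows with year-month 2081-11: 2081-11-12 → 1.

1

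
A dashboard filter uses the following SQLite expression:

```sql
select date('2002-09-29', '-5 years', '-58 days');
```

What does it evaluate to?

Adding -5 years to 2002-09-29 gives 1997-09-29.
Applying '-58 days' to 1997-09-29: counting 58 days back gives 1997-08-02.

1997-08-02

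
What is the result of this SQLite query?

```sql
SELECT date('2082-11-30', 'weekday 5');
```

`weekday 5` advances to the next Friday; 2082-11-30 is a Monday, so it moves forward to 2082-12-04.

2082-12-04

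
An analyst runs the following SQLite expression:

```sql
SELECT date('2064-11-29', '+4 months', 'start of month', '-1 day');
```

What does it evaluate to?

2065-02-28

Adding +4 months to 2064-11-29 gives 2065-03-29.
`start of month` rewinds 2065-03-29 to 2065-03-01.
Going back 1 day from 2065-03-01 reaches 2065-02-28 (last day of February, 28 days).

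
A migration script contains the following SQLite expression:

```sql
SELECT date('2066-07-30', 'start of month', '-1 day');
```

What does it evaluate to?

`start of month` rewinds 2066-07-30 to 2066-07-01.
Going back 1 day from 2066-07-01 reaches 2066-06-30 (last day of June, 30 days).

2066-06-30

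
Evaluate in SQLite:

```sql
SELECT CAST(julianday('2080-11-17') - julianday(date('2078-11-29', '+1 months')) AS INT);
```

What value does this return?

689

Adding +1 month to 2078-11-29 gives 2078-12-29.
2 days remain in December 2078 after the 29th (31 − 29).
Full months from January 2079 through October 2080 contribute their day counts.
Then 17 days into November 2080.
Total: 2 + 31 + 28 + 31 + 30 + 31 + 30 + 31 + 31 + 30 + 31 + 30 + 31 + 31 + 29 + 31 + 30 + 31 + 30 + 31 + 31 + 30 + 31 + 17 = 689.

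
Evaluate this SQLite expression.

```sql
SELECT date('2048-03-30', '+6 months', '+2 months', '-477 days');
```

Adding +6 months to 2048-03-30 gives 2048-09-30.
Adding +2 months to 2048-09-30 gives 2048-11-30.
Applying '-477 days' to 2048-11-30: counting 477 days back gives 2047-08-11.

2047-08-11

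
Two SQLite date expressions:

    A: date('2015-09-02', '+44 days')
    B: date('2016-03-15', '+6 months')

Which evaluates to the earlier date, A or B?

A

A = 2015-10-16.
B = 2016-09-15.
A is earlier.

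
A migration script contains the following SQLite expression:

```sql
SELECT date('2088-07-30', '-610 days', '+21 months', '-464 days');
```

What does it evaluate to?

Applying '-610 days' to 2088-07-30: counting 610 days back gives 2086-11-28.
Adding +21 months to 2086-11-28 gives 2088-08-28.
Applying '-464 days' to 2088-08-28: counting 464 days back gives 2087-05-22.

2087-05-22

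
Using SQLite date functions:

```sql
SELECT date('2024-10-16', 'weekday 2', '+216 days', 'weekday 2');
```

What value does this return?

`weekday 2` advances to the next Tuesday; 2024-10-16 is a Wednesday, so it moves forward to 2024-10-22.
Applying '+216 days' to 2024-10-22: counting 216 days forward gives 2025-05-26.
`weekday 2` advances to the next Tuesday; 2025-05-26 is a Monday, so it moves forward to 2025-05-27.

2025-05-27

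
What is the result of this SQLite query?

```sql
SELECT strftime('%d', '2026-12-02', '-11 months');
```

First apply '-11 months': 2026-12-02 → 2026-01-02.
`%d` extracts the 2-digit day of month: 02.

02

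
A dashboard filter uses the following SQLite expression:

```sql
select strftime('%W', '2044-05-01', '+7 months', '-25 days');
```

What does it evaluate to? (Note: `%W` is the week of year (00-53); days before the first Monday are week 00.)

First apply '+7 months', '-25 days': 2044-05-01 → 2044-11-06.
2044-11-06 is a Sunday. SQLite's %W counts Mondays since the year started; the result is 44.

44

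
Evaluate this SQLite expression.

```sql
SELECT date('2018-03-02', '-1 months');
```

2018-02-02

Adding -1 month to 2018-03-02 gives 2018-02-02.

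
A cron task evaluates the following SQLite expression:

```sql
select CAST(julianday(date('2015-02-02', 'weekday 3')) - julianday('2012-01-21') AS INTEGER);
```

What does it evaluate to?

1110

`weekday 3` advances to the next Wednesday; 2015-02-02 is a Monday, so it moves forward to 2015-02-04.
10 days remain in January 2012 after the 21st (31 − 21).
Full months from February 2012 through January 2015 contribute their day counts.
Then 4 days into February 2015.
Total: 10 + 29 + 31 + 30 + 31 + 30 + 31 + 31 + 30 + 31 + 30 + 31 + 31 + 28 + 31 + 30 + 31 + 30 + 31 + 31 + 30 + 31 + 30 + 31 + 31 + 28 + 31 + 30 + 31 + 30 + 31 + 31 + 30 + 31 + 30 + 31 + 31 + 4 = 1110.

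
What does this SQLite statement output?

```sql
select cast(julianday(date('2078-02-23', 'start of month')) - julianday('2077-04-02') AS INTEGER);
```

`start of month` rewinds 2078-02-23 to 2078-02-01.
28 days remain in April 2077 after the 2nd (30 − 2).
Full months from May 2077 through January 2078 contribute their day counts.
Then 1 day into February 2078.
Total: 28 + 31 + 30 + 31 + 31 + 30 + 31 + 30 + 31 + 31 + 1 = 305.

305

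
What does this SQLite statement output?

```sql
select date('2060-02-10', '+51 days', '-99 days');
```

2059-12-24

Applying '+51 days' to 2060-02-10: counting 51 days forward gives 2060-04-01.
Applying '-99 days' to 2060-04-01: counting 99 days back gives 2059-12-24.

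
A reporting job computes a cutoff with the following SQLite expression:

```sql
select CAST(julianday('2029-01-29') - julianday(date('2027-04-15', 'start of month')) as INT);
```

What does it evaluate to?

669

`start of month` rewinds 2027-04-15 to 2027-04-01.
29 days remain in April 2027 after the 1st (30 − 1).
Full months from May 2027 through December 2028 contribute their day counts.
Then 29 days into January 2029.
Total: 29 + 31 + 30 + 31 + 31 + 30 + 31 + 30 + 31 + 31 + 29 + 31 + 30 + 31 + 30 + 31 + 31 + 30 + 31 + 30 + 31 + 29 = 669.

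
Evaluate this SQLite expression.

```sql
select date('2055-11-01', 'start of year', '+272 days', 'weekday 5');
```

`start of year` rewinds 2055-11-01 to 2055-01-01.
Applying '+272 days' to 2055-01-01: counting 272 days forward gives 2055-09-30.
`weekday 5` advances to the next Friday; 2055-09-30 is a Thursday, so it moves forward to 2055-10-01.

2055-10-01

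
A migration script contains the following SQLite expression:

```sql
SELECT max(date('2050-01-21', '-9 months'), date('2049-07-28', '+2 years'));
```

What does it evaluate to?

2051-07-28

date('2050-01-21', '-9 months') → 2049-04-21.
date('2049-07-28', '+2 years') → 2051-07-28.
Later of the two is 2051-07-28.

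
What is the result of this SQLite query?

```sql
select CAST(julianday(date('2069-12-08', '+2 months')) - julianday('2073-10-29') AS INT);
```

-1359

Adding +2 months to 2069-12-08 gives 2070-02-08.
20 days remain in February 2070 after the 8th (28 − 8).
Full months from March 2070 through September 2073 contribute their day counts.
Then 29 days into October 2073.
Total: 20 + 31 + 30 + 31 + 30 + 31 + 31 + 30 + 31 + 30 + 31 + 31 + 28 + 31 + 30 + 31 + 30 + 31 + 31 + 30 + 31 + 30 + 31 + 31 + 29 + 31 + 30 + 31 + 30 + 31 + 31 + 30 + 31 + 30 + 31 + 31 + 28 + 31 + 30 + 31 + 30 + 31 + 31 + 30 + 29 = 1359.
The subtraction is earlier − later, so the result is −1359 → -1359.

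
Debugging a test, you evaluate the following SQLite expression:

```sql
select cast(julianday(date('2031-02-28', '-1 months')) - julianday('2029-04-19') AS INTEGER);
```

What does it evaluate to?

649

Adding -1 month to 2031-02-28 gives 2031-01-28.
11 days remain in April 2029 after the 19th (30 − 19).
Full months from May 2029 through December 2030 contribute their day counts.
Then 28 days into January 2031.
Total: 11 + 31 + 30 + 31 + 31 + 30 + 31 + 30 + 31 + 31 + 28 + 31 + 30 + 31 + 30 + 31 + 31 + 30 + 31 + 30 + 31 + 28 = 649.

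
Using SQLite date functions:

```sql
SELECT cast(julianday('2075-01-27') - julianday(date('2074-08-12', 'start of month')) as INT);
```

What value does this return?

179

`start of month` rewinds 2074-08-12 to 2074-08-01.
30 days remain in August 2074 after the 1st (31 − 1).
September 2074: 30 days.
October 2074: 31 days.
November 2074: 30 days.
December 2074: 31 days.
Then 27 days into January 2075.
Total: 30 + 30 + 31 + 30 + 31 + 27 = 179.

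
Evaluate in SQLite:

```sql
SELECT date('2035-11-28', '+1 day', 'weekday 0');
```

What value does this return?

Advancing 1 more day within November lands on 2035-11-29.
`weekday 0` advances to the next Sunday; 2035-11-29 is a Thursday, so it moves forward to 2035-12-02.

2035-12-02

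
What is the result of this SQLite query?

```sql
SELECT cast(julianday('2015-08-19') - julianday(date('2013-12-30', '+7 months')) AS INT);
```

385

Adding +7 months to 2013-12-30 gives 2014-07-30.
1 day remains in July 2014 after the 30th (31 − 30).
Full months from August 2014 through July 2015 contribute their day counts.
Then 19 days into August 2015.
Total: 1 + 31 + 30 + 31 + 30 + 31 + 31 + 28 + 31 + 30 + 31 + 30 + 31 + 19 = 385.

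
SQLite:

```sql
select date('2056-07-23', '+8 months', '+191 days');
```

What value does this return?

Adding +8 months to 2056-07-23 gives 2057-03-23.
Applying '+191 days' to 2057-03-23: counting 191 days forward gives 2057-09-30.

2057-09-30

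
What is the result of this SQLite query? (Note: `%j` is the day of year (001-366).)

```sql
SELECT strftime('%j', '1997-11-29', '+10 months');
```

First apply '+10 months': 1997-11-29 → 1998-09-29.
Day-of-year for 1998-09-29: days since 1998-01-01 inclusive = 272, zero-padded to 272.

272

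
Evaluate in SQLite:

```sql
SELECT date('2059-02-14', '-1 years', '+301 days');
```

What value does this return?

2058-12-12

Adding -1 year to 2059-02-14 gives 2058-02-14.
Applying '+301 days' to 2058-02-14: counting 301 days forward gives 2058-12-12.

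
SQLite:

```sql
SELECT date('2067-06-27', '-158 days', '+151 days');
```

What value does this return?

2067-06-20

Applying '-158 days' to 2067-06-27: counting 158 days back gives 2067-01-20.
Applying '+151 days' to 2067-01-20: counting 151 days forward gives 2067-06-20.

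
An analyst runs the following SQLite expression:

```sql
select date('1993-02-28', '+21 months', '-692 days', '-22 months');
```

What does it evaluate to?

Adding +21 months to 1993-02-28 gives 1994-11-28.
Applying '-692 days' to 1994-11-28: counting 692 days back gives 1993-01-05.
Adding -22 months to 1993-01-05 gives 1991-03-05.

1991-03-05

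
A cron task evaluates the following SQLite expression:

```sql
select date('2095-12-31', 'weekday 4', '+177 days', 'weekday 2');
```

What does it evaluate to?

`weekday 4` advances to the next Thursday; 2095-12-31 is a Saturday, so it moves forward to 2096-01-05.
Applying '+177 days' to 2096-01-05: counting 177 days forward gives 2096-06-30.
`weekday 2` advances to the next Tuesday; 2096-06-30 is a Saturday, so it moves forward to 2096-07-03.

2096-07-03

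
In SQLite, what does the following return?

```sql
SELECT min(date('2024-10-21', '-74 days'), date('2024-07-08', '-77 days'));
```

2024-04-22

date('2024-10-21', '-74 days') → 2024-08-08.
date('2024-07-08', '-77 days') → 2024-04-22.
Earlier of the two is 2024-04-22.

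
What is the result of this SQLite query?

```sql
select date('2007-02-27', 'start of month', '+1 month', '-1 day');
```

`start of month` rewinds 2007-02-27 to 2007-02-01.
Adding +1 month to 2007-02-01 gives 2007-03-01.
Going back 1 day from 2007-03-01 reaches 2007-02-28 (last day of February, 28 days).

2007-02-28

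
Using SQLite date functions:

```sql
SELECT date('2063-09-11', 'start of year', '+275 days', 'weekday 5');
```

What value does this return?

2063-10-05

`start of year` rewinds 2063-09-11 to 2063-01-01.
Applying '+275 days' to 2063-01-01: counting 275 days forward gives 2063-10-03.
`weekday 5` advances to the next Friday; 2063-10-03 is a Wednesday, so it moves forward to 2063-10-05.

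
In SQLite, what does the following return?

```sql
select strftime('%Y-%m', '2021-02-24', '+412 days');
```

First apply '+412 days': 2021-02-24 → 2022-04-12.
`%Y-%m` extracts the year-month: 2022-04.

2022-04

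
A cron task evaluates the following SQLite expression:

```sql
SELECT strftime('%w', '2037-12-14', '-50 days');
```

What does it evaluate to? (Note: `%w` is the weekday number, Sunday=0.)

First apply '-50 days': 2037-12-14 → 2037-10-25.
2037-10-25 is a Sunday; with Sunday=0 that is 0.

0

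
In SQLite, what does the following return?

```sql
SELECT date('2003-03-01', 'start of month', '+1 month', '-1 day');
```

`start of month` rewinds 2003-03-01 to 2003-03-01.
Adding +1 month to 2003-03-01 gives 2003-04-01.
Going back 1 day from 2003-04-01 reaches 2003-03-31 (last day of March, 31 days).

2003-03-31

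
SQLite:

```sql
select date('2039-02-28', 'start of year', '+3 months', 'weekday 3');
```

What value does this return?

2039-04-06

`start of year` rewinds 2039-02-28 to 2039-01-01.
Adding +3 months to 2039-01-01 gives 2039-04-01.
`weekday 3` advances to the next Wednesday; 2039-04-01 is a Friday, so it moves forward to 2039-04-06.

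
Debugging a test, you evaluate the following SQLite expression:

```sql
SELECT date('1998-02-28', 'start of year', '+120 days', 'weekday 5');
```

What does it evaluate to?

1998-05-01

`start of year` rewinds 1998-02-28 to 1998-01-01.
Applying '+120 days' to 1998-01-01: counting 120 days forward gives 1998-05-01.
`weekday 5` advances to the next Friday; 1998-05-01 is already a Friday, so it stays at 1998-05-01.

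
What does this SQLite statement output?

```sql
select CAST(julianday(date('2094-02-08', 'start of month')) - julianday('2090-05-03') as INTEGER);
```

1370

`start of month` rewinds 2094-02-08 to 2094-02-01.
28 days remain in May 2090 after the 3rd (31 − 3).
Full months from June 2090 through January 2094 contribute their day counts.
Then 1 day into February 2094.
Total: 28 + 30 + 31 + 31 + 30 + 31 + 30 + 31 + 31 + 28 + 31 + 30 + 31 + 30 + 31 + 31 + 30 + 31 + 30 + 31 + 31 + 29 + 31 + 30 + 31 + 30 + 31 + 31 + 30 + 31 + 30 + 31 + 31 + 28 + 31 + 30 + 31 + 30 + 31 + 31 + 30 + 31 + 30 + 31 + 31 + 1 = 1370.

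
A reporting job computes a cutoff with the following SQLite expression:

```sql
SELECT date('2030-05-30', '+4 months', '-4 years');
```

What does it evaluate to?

2026-09-30

Adding +4 months to 2030-05-30 gives 2030-09-30.
Adding -4 years to 2030-09-30 gives 2026-09-30.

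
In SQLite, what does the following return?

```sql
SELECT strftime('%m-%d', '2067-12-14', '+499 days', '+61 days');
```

06-26

First apply '+499 days', '+61 days': 2067-12-14 → 2069-06-26.
`%m-%d` extracts the month-day: 06-26.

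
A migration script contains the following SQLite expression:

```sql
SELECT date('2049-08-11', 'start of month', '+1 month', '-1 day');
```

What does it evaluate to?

2049-08-31

`start of month` rewinds 2049-08-11 to 2049-08-01.
Adding +1 month to 2049-08-01 gives 2049-09-01.
Going back 1 day from 2049-09-01 reaches 2049-08-31 (last day of August, 31 days).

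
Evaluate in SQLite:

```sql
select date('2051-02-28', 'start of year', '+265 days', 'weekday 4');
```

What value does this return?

`start of year` rewinds 2051-02-28 to 2051-01-01.
Applying '+265 days' to 2051-01-01: counting 265 days forward gives 2051-09-23.
`weekday 4` advances to the next Thursday; 2051-09-23 is a Saturday, so it moves forward to 2051-09-28.

2051-09-28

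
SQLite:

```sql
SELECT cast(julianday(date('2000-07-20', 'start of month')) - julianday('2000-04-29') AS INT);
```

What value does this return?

`start of month` rewinds 2000-07-20 to 2000-07-01.
1 day remains in April 2000 after the 29th (30 − 29).
May 2000: 31 days.
June 2000: 30 days.
Then 1 day into July 2000.
Total: 1 + 31 + 30 + 1 = 63.

63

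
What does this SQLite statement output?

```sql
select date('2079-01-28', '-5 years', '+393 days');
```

2075-02-25

Adding -5 years to 2079-01-28 gives 2074-01-28.
Applying '+393 days' to 2074-01-28: counting 393 days forward gives 2075-02-25.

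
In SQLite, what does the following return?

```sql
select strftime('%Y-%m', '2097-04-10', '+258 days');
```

2097-12

First apply '+258 days': 2097-04-10 → 2097-12-24.
`%Y-%m` extracts the year-month: 2097-12.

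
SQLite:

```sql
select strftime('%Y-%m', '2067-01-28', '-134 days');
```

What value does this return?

First apply '-134 days': 2067-01-28 → 2066-09-16.
`%Y-%m` extracts the year-month: 2066-09.

2066-09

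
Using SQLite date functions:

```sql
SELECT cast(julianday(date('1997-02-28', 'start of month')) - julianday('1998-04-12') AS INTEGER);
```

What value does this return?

`start of month` rewinds 1997-02-28 to 1997-02-01.
27 days remain in February 1997 after the 1st (28 − 1).
Full months from March 1997 through March 1998 contribute their day counts.
Then 12 days into April 1998.
Total: 27 + 31 + 30 + 31 + 30 + 31 + 31 + 30 + 31 + 30 + 31 + 31 + 28 + 31 + 12 = 435.
The subtraction is earlier − later, so the result is −435 → -435.

-435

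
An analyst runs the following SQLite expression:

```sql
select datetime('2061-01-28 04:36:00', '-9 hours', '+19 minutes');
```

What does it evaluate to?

2061-01-27 19:55:00

-9 hours from 2061-01-28 04:36:00 is 2061-01-27 19:36:00 (crosses midnight).
+19 minutes from 2061-01-27 19:36:00 is 2061-01-27 19:55:00.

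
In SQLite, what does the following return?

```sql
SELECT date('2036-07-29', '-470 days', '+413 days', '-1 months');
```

2036-05-02

Applying '-470 days' to 2036-07-29: counting 470 days back gives 2035-04-16.
Applying '+413 days' to 2035-04-16: counting 413 days forward gives 2036-06-02.
Adding -1 month to 2036-06-02 gives 2036-05-02.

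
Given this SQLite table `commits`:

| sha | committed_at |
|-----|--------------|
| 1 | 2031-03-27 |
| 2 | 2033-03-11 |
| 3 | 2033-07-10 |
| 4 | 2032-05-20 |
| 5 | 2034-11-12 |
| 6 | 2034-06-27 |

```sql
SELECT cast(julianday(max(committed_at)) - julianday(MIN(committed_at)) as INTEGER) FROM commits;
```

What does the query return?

1326

MIN = 2031-03-27, MAX = 2034-11-12.
4 days remain in March 2031 after the 27th (31 − 27).
Full months from April 2031 through October 2034 contribute their day counts.
Then 12 days into November 2034.
Total: 4 + 30 + 31 + 30 + 31 + 31 + 30 + 31 + 30 + 31 + 31 + 29 + 31 + 30 + 31 + 30 + 31 + 31 + 30 + 31 + 30 + 31 + 31 + 28 + 31 + 30 + 31 + 30 + 31 + 31 + 30 + 31 + 30 + 31 + 31 + 28 + 31 + 30 + 31 + 30 + 31 + 31 + 30 + 31 + 12 = 1326.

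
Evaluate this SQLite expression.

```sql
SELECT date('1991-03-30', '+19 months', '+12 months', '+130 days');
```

Adding +19 months to 1991-03-30 gives 1992-10-30.
Adding +12 months to 1992-10-30 gives 1993-10-30.
Applying '+130 days' to 1993-10-30: counting 130 days forward gives 1994-03-09.

1994-03-09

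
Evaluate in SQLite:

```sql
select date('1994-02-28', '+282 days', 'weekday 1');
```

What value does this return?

1994-12-12

Applying '+282 days' to 1994-02-28: counting 282 days forward gives 1994-12-07.
`weekday 1` advances to the next Monday; 1994-12-07 is a Wednesday, so it moves forward to 1994-12-12.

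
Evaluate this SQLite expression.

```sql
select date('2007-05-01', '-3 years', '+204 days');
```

2004-11-21

Adding -3 years to 2007-05-01 gives 2004-05-01.
Applying '+204 days' to 2004-05-01: counting 204 days forward gives 2004-11-21.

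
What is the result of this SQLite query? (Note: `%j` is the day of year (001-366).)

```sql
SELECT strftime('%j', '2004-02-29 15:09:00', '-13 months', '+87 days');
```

First apply '-13 months', '+87 days': 2004-02-29 15:09:00 → 2003-04-26 15:09:00.
Day-of-year for 2003-04-26: days since 2003-01-01 inclusive = 116, zero-padded to 116.

116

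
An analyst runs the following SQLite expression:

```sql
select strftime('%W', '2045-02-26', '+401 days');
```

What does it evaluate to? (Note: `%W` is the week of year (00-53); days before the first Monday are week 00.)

First apply '+401 days': 2045-02-26 → 2046-04-03.
2046-04-03 is a Tuesday. SQLite's %W counts Mondays since the year started; the result is 14.

14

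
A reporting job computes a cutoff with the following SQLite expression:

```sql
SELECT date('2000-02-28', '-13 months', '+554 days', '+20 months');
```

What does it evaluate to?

Adding -13 months to 2000-02-28 gives 1999-01-28.
Applying '+554 days' to 1999-01-28: counting 554 days forward gives 2000-08-04.
Adding +20 months to 2000-08-04 gives 2002-04-04.

2002-04-04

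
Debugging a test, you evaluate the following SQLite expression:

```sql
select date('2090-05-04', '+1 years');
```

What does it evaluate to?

Adding +1 year to 2090-05-04 gives 2091-05-04.

2091-05-04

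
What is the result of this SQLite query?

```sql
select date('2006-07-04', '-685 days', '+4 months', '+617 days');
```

2006-08-27

Applying '-685 days' to 2006-07-04: counting 685 days back gives 2004-08-18.
Adding +4 months to 2004-08-18 gives 2004-12-18.
Applying '+617 days' to 2004-12-18: counting 617 days forward gives 2006-08-27.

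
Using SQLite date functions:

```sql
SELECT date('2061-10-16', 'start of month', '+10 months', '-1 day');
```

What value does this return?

2062-07-31

`start of month` rewinds 2061-10-16 to 2061-10-01.
Adding +10 months to 2061-10-01 gives 2062-08-01.
Going back 1 day from 2062-08-01 reaches 2062-07-31 (last day of July, 31 days).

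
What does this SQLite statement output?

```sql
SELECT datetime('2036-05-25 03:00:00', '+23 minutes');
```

+23 minutes from 2036-05-25 03:00:00 is 2036-05-25 03:23:00.

2036-05-25 03:23:00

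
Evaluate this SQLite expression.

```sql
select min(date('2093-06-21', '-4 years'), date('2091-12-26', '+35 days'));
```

2089-06-21

date('2093-06-21', '-4 years') → 2089-06-21.
date('2091-12-26', '+35 days') → 2092-01-30.
Earlier of the two is 2089-06-21.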